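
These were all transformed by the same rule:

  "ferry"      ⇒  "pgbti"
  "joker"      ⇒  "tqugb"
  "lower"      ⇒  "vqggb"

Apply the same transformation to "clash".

Shifts by position in ferry: pos 0: f→p (+10), pos 1: e→g (+2), pos 2: r→b (+10), pos 3: r→t (+2) — repeating every 2. It's a Vigenère-style cipher with numeric key [10,2]: position i shifts by key[i mod 2].
For clash: c+10=m, l+2=n, a+10=k, s+2=u, h+10=r.

mnkur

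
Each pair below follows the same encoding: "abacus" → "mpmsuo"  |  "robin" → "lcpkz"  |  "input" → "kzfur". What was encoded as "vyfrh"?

depth

a(0)→m(12) and b(1)→p(15) fit y≡3x+12 (mod 26); the inverse of 3 mod 26 is 9. This is an affine cipher: with a=0,…,z=25, each position x becomes (3x+12) mod 26.
Reversing it on vyfrh: v(21)→9·(21−12)≡3=d; y(24)→9·(24−12)≡4=e; f(5)→9·(5−12)≡15=p; r(17)→9·(17−12)≡19=t; h(7)→9·(7−12)≡7=h (all mod 26).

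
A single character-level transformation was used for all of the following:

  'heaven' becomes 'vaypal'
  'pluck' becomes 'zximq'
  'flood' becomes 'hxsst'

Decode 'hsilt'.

found

h(7)→v(21) and e(4)→a(0) fit y≡7x+24 (mod 26); the inverse of 7 mod 26 is 15. Treating letters as 0–25, the rule is x ↦ 7x + 24 (mod 26).
Undoing it on hsilt: h(7)→15·(7−24)≡5=f; s(18)→15·(18−24)≡14=o; i(8)→15·(8−24)≡20=u; l(11)→15·(11−24)≡13=n; t(19)→15·(19−24)≡3=d (all mod 26).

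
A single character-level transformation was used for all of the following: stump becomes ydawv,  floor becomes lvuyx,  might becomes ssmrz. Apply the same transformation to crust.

Shifts by position in stump: pos 0: s→y (+6), pos 1: t→d (+10), pos 2: u→a (+6), pos 3: m→w (+10) — repeating every 2. A repeating key of period 2 is used — shifts +6, +10 over and over.
Applying it to crust: c+6=i, r+10=b, u+6=a, s+10=c, t+6=z.

ibacz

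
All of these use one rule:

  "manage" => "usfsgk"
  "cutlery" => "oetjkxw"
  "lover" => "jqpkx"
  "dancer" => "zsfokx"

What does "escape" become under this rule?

m(12)→u(20) and a(0)→s(18) fit y≡11x+18 (mod 26); the inverse of 11 mod 26 is 19. Treating letters as 0–25, the rule is x ↦ 11x + 18 (mod 26).
Applying it to escape: e(4)→11·4+18≡10=k; s(18)→11·18+18≡8=i; c(2)→11·2+18≡14=o; a(0)→11·0+18≡18=s; p(15)→11·15+18≡1=b; e(4)→11·4+18≡10=k (all mod 26).

kiosbk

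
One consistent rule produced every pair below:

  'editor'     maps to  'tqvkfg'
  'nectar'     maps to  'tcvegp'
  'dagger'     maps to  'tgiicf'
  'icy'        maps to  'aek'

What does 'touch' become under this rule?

jewqv

The output letters match the input read backwards, each shifted +2: editor reversed is rotide. The word is reversed, then every letter is shifted forward by 2.
For touch: reverse → hcuot; then shift: h+2=j, c+2=e, u+2=w, o+2=q, t+2=v.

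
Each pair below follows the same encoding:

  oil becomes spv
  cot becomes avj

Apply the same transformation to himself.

mslztpo

The word is reversed, then every letter is shifted forward by 7.
For himself: reverse → flesmih; then shift: f+7=m, l+7=s, e+7=l, s+7=z, m+7=t, i+7=p, h+7=o.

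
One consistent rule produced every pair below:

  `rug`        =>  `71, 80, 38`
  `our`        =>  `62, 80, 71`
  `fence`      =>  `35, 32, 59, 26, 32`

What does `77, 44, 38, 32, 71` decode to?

r(#18)→71 and u(#21)→80: differences scale by 3, so n = 3·pos + 17. Each letter becomes 3×(its alphabet position, a=1..z=26) + 17.
Decoding 77, 44, 38, 32, 71: 77→(77−17)÷3=20=t, 44→(44−17)÷3=9=i, 38→(38−17)÷3=7=g, 32→(32−17)÷3=5=e, 71→(71−17)÷3=18=r.

tiger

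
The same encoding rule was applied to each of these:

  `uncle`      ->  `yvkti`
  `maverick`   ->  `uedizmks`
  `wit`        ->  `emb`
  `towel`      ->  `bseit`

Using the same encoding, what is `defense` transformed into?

The rule splits by letter class: vowels +4, consonants +8.
For defense: d(cons)+8=l, e(vowel)+4=i, f(cons)+8=n, e(vowel)+4=i, n(cons)+8=v, s(cons)+8=a, e(vowel)+4=i.

linivai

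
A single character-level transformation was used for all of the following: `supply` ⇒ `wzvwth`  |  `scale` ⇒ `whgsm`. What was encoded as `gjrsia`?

cellar

In supply: s→w is +4, u→z is +5, p→v is +6, p→w is +7 — the shift increases by 1 each position. The shift increases by 1 at each position, starting from +4: 4, 5, 6, ….
Decoding gjrsia: g−4=c, j−5=e, r−6=l, s−7=l, i−8=a, a−9=r.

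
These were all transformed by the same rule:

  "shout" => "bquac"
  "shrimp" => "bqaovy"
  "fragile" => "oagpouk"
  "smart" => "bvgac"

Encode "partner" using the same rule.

ygacwka

The shift depends on letter class: consonant s→b is +9, but vowel o→u is +6. Two shifts are in play — +6 for a/e/i/o/u, +9 for every other letter.
For partner: p(cons)+9=y, a(vowel)+6=g, r(cons)+9=a, t(cons)+9=c, n(cons)+9=w, e(vowel)+6=k, r(cons)+9=a.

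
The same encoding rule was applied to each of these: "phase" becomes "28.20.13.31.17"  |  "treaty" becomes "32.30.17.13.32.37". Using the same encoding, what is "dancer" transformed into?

16.13.26.15.17.30

p is letter #16 and maps to 28: an offset of 12. The number is (letter's place in the alphabet, a=1) + 12.
Applying it to dancer: d=4→16, a=1→13, n=14→26, c=3→15, e=5→17, r=18→30.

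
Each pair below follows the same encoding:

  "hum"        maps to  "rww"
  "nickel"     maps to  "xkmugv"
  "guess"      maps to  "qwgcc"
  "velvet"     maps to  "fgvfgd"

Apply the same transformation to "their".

drgkb

The rule splits by letter class: vowels +2, consonants +10.
For their: t(cons)+10=d, h(cons)+10=r, e(vowel)+2=g, i(vowel)+2=k, r(cons)+10=b.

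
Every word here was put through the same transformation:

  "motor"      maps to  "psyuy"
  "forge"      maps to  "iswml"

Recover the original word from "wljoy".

their

In motor: m→p is +3, o→s is +4, t→y is +5, o→u is +6 — the shift increases by 1 each position. Letter i (0-indexed) is shifted by i+3, so successive shifts are 3, 4, 5, ….
Reversing it on wljoy: w−3=t, l−4=h, j−5=e, o−6=i, y−7=r.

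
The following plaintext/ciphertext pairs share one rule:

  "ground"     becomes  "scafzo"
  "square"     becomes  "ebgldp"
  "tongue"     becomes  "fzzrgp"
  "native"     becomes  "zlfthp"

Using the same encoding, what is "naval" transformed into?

zlhlx

Shifts by position in ground: pos 0: g→s (+12), pos 1: r→c (+11), pos 2: o→a (+12), pos 3: u→f (+11) — repeating every 2. A repeating key of period 2 is used — shifts +12, +11 over and over.
Applying it to naval: n+12=z, a+11=l, v+12=h, a+11=l, l+12=x.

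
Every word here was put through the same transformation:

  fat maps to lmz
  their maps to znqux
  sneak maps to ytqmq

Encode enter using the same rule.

The shift depends on letter class: consonant f→l is +6, but vowel a→m is +12. Vowels shift forward by 12 and consonants shift forward by 6.
Applying it to enter: e(vowel)+12=q, n(cons)+6=t, t(cons)+6=z, e(vowel)+12=q, r(cons)+6=x.

qtzqx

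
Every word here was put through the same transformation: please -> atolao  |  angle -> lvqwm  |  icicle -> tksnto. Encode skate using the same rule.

dskem

The shifts repeat in a cycle of length 3: positions 0,1,… shift by +11, +8, +10, then the pattern repeats.
For skate: s+11=d, k+8=s, a+10=k, t+11=e, e+8=m.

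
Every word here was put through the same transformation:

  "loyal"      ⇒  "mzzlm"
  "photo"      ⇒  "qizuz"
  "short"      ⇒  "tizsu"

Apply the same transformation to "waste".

xltup

The shift depends on letter class: consonant l→m is +1, but vowel o→z is +11. The rule splits by letter class: vowels +11, consonants +1.
Applying it to waste: w(cons)+1=x, a(vowel)+11=l, s(cons)+1=t, t(cons)+1=u, e(vowel)+11=p.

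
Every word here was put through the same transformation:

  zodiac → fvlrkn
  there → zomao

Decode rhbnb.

Letter i (0-indexed) is shifted by i+6, so successive shifts are 6, 7, 8, ….
Decoding rhbnb: r−6=l, h−7=a, b−8=t, n−9=e, b−10=r.

later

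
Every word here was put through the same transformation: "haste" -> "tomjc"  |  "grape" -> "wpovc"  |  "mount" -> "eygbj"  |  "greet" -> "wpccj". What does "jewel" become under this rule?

ncach

This is an affine cipher: with a=0,…,z=25, each position x becomes (23x+14) mod 26.
For jewel: j(9)→23·9+14≡13=n; e(4)→23·4+14≡2=c; w(22)→23·22+14≡0=a; e(4)→23·4+14≡2=c; l(11)→23·11+14≡7=h (all mod 26).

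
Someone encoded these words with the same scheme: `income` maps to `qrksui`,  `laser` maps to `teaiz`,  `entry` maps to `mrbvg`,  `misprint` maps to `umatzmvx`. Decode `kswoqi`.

Shifts by position in income: pos 0: i→q (+8), pos 1: n→r (+4), pos 2: c→k (+8), pos 3: o→s (+4) — repeating every 2. A repeating key of period 2 is used — shifts +8, +4 over and over.
Reversing it on kswoqi: k−8=c, s−4=o, w−8=o, o−4=k, q−8=i, i−4=e.

cookie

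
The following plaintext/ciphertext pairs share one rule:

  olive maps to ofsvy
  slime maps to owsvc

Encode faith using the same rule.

Read the word backwards and shift each letter +10.
On faith: reverse → htiaf; then shift: h+10=r, t+10=d, i+10=s, a+10=k, f+10=p.

rdskp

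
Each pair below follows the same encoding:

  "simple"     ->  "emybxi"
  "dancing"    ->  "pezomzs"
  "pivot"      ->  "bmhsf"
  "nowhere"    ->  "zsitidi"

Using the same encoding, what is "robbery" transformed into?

The shift depends on letter class: consonant s→e is +12, but vowel i→m is +4. The rule splits by letter class: vowels +4, consonants +12.
On robbery: r(cons)+12=d, o(vowel)+4=s, b(cons)+12=n, b(cons)+12=n, e(vowel)+4=i, r(cons)+12=d, y(cons)+12=k.

dsnnidk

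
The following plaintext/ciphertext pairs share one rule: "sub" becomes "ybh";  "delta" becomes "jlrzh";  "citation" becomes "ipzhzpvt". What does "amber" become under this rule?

The shift depends on letter class: consonant s→y is +6, but vowel u→b is +7. Vowels shift forward by 7 and consonants shift forward by 6.
On amber: a(vowel)+7=h, m(cons)+6=s, b(cons)+6=h, e(vowel)+7=l, r(cons)+6=x.

hshlx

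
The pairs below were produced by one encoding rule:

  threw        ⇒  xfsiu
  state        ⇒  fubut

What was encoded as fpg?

foe

The output letters match the input read backwards, each shifted +1: threw reversed is werht. Read the word backwards and shift each letter +1.
Decoding fpg: shift back: f−1=e, p−1=o, g−1=f → eof; then reverse → foe.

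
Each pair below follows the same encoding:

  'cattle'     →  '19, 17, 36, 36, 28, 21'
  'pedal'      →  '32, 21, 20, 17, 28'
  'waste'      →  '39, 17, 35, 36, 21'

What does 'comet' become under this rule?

19, 31, 29, 21, 36

Each letter is replaced by its alphabet position (a=1..z=26) + 16.
For comet: c=3→19, o=15→31, m=13→29, e=5→21, t=20→36.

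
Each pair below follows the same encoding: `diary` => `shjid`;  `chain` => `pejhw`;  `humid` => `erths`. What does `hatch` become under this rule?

This is an affine cipher: with a=0,…,z=25, each position x becomes (3x+9) mod 26.
For hatch: h(7)→3·7+9≡4=e; a(0)→3·0+9≡9=j; t(19)→3·19+9≡14=o; c(2)→3·2+9≡15=p; h(7)→3·7+9≡4=e (all mod 26).

ejope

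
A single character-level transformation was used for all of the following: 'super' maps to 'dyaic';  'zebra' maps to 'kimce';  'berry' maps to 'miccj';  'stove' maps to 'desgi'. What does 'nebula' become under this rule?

The shift depends on letter class: consonant s→d is +11, but vowel u→y is +4. The rule splits by letter class: vowels +4, consonants +11.
For nebula: n(cons)+11=y, e(vowel)+4=i, b(cons)+11=m, u(vowel)+4=y, l(cons)+11=w, a(vowel)+4=e.

yimywe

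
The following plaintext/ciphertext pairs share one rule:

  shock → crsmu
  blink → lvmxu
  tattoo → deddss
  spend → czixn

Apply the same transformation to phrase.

zrbeci

Vowels shift forward by 4 and consonants shift forward by 10.
Applying it to phrase: p(cons)+10=z, h(cons)+10=r, r(cons)+10=b, a(vowel)+4=e, s(cons)+10=c, e(vowel)+4=i.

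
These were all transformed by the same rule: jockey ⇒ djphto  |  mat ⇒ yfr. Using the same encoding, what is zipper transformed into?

The output letters match the input read backwards, each shifted +5: jockey reversed is yekcoj. The word is reversed, then every letter is shifted forward by 5.
Applying it to zipper: reverse → reppiz; then shift: r+5=w, e+5=j, p+5=u, p+5=u, i+5=n, z+5=e.

wjuune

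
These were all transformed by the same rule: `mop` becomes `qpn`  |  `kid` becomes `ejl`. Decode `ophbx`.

The output letters match the input read backwards, each shifted +1: mop reversed is pom. Read the word backwards and shift each letter +1.
Decoding ophbx: shift back: o−1=n, p−1=o, h−1=g, b−1=a, x−1=w → nogaw; then reverse → wagon.

wagon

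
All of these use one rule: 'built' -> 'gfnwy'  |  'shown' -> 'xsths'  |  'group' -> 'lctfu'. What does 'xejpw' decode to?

steer

A repeating key of period 2 is used — shifts +5, +11 over and over.
Undoing it on xejpw: x−5=s, e−11=t, j−5=e, p−11=e, w−5=r.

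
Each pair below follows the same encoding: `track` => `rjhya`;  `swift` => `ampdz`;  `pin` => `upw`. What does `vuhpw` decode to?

The output letters match the input read backwards, each shifted +7: track reversed is kcart. Two steps: reverse the string, then apply a Caesar shift of +7.
Undoing it on vuhpw: shift back: v−7=o, u−7=n, h−7=a, p−7=i, w−7=p → onaip; then reverse → piano.

piano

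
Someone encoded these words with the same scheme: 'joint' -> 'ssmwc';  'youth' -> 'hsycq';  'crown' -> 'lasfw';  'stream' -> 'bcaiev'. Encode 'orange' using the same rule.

The shift depends on letter class: consonant j→s is +9, but vowel o→s is +4. Vowels shift forward by 4 and consonants shift forward by 9.
For orange: o(vowel)+4=s, r(cons)+9=a, a(vowel)+4=e, n(cons)+9=w, g(cons)+9=p, e(vowel)+4=i.

saewpi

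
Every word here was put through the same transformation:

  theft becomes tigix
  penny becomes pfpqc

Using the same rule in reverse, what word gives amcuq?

In theft: t→t is +0, h→i is +1, e→g is +2, f→i is +3 — the shift increases by 1 each position. The shift increases by 1 at each position, starting from +0: 0, 1, 2, ….
Reversing it on amcuq: a−0=a, m−1=l, c−2=a, u−3=r, q−4=m.

alarm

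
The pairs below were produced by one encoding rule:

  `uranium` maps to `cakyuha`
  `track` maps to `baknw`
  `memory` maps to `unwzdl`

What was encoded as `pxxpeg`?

In uranium: u→c is +8, r→a is +9, a→k is +10, n→y is +11 — the shift increases by 1 each position. Each letter shifts forward by (position + 8), i.e. 8, 9, 10, … — the shift grows by one for each successive letter.
Decoding pxxpeg: p−8=h, x−9=o, x−10=n, p−11=e, e−12=s, g−13=t.

honest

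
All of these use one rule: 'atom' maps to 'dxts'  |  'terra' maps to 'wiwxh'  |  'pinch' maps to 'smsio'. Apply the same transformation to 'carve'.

fewbl

In atom: a→d is +3, t→x is +4, o→t is +5, m→s is +6 — the shift increases by 1 each position. Each letter shifts forward by (position + 3), i.e. 3, 4, 5, … — the shift grows by one for each successive letter.
On carve: c+3=f, a+4=e, r+5=w, v+6=b, e+7=l.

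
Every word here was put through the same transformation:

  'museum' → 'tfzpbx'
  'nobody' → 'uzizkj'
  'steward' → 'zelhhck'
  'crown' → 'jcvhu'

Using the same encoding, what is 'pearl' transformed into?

Shifts by position in museum: pos 0: m→t (+7), pos 1: u→f (+11), pos 2: s→z (+7), pos 3: e→p (+11) — repeating every 2. It's a Vigenère-style cipher with numeric key [7,11]: position i shifts by key[i mod 2].
For pearl: p+7=w, e+11=p, a+7=h, r+11=c, l+7=s.

wphcs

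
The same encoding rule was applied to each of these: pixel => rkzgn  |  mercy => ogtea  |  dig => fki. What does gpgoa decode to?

Compare letters: p→r is +2, i→k is +2, x→z is +2 — a constant shift. It's a constant shift of +2 (ROT2).
Decoding gpgoa: g−2=e, p−2=n, g−2=e, o−2=m, a−2=y.

enemy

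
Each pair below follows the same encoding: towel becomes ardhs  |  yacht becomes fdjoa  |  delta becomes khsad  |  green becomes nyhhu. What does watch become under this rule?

The shift depends on letter class: consonant t→a is +7, but vowel o→r is +3. The rule splits by letter class: vowels +3, consonants +7.
For watch: w(cons)+7=d, a(vowel)+3=d, t(cons)+7=a, c(cons)+7=j, h(cons)+7=o.

ddajo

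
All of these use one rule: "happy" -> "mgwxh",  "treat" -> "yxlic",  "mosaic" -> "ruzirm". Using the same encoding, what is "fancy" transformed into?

In happy: h→m is +5, a→g is +6, p→w is +7, p→x is +8 — the shift increases by 1 each position. Letter i (0-indexed) is shifted by i+5, so successive shifts are 5, 6, 7, ….
For fancy: f+5=k, a+6=g, n+7=u, c+8=k, y+9=h.

kgukh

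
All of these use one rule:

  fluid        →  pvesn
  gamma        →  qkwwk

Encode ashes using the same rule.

This is a Caesar cipher with shift 10.
Applying it to ashes: a+10=k, s+10=c, h+10=r, e+10=o, s+10=c.

kcroc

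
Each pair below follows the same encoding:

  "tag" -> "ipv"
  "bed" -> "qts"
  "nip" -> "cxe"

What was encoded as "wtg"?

Compare letters: t→i is +15, a→p is +15, g→v is +15 — a constant shift. This is a Caesar cipher with shift 15.
Decoding wtg: w−15=h, t−15=e, g−15=r.

her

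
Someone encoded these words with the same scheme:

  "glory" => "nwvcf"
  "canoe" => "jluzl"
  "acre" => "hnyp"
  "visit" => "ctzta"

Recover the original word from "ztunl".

Shifts by position in glory: pos 0: g→n (+7), pos 1: l→w (+11), pos 2: o→v (+7), pos 3: r→c (+11) — repeating every 2. It's a Vigenère-style cipher with numeric key [7,11]: position i shifts by key[i mod 2].
Undoing it on ztunl: z−7=s, t−11=i, u−7=n, n−11=c, l−7=e.

since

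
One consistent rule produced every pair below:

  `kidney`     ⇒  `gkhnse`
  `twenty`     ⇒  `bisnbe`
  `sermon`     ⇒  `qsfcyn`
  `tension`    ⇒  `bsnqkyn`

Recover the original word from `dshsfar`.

k(10)→g(6) and i(8)→k(10) fit y≡11x+0 (mod 26); the inverse of 11 mod 26 is 19. This is an affine cipher: with a=0,…,z=25, each position x becomes (11x+0) mod 26.
Undoing it on dshsfar: d(3)→19·(3−0)≡5=f; s(18)→19·(18−0)≡4=e; h(7)→19·(7−0)≡3=d; s(18)→19·(18−0)≡4=e; f(5)→19·(5−0)≡17=r; a(0)→19·(0−0)≡0=a; r(17)→19·(17−0)≡11=l (all mod 26).

federal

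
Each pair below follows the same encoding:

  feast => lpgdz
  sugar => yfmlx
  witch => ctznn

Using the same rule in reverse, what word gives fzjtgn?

Shifts by position in feast: pos 0: f→l (+6), pos 1: e→p (+11), pos 2: a→g (+6), pos 3: s→d (+11) — repeating every 2. The shifts repeat in a cycle of length 2: positions 0,1,… shift by +6, +11, then the pattern repeats.
Undoing it on fzjtgn: f−6=z, z−11=o, j−6=d, t−11=i, g−6=a, n−11=c.

zodiac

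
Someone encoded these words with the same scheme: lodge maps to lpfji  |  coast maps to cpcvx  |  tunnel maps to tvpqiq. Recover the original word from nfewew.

nectar

Each letter shifts forward by its position index (0, 1, 2, …) — the shift grows by one for each successive letter.
Reversing it on nfewew: n−0=n, f−1=e, e−2=c, w−3=t, e−4=a, w−5=r.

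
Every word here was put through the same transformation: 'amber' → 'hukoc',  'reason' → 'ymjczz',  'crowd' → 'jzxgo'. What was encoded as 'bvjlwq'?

unable

In amber: a→h is +7, m→u is +8, b→k is +9, e→o is +10 — the shift increases by 1 each position. The shift increases by 1 at each position, starting from +7: 7, 8, 9, ….
Undoing it on bvjlwq: b−7=u, v−8=n, j−9=a, l−10=b, w−11=l, q−12=e.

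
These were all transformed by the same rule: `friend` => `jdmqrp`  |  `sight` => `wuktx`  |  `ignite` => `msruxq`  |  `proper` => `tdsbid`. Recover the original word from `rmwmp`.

It's a Vigenère-style cipher with numeric key [4,12]: position i shifts by key[i mod 2].
Decoding rmwmp: r−4=n, m−12=a, w−4=s, m−12=a, p−4=l.

nasal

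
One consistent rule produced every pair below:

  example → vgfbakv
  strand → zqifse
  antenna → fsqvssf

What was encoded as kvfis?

learn

e(4)→v(21) and x(23)→g(6) fit y≡17x+5 (mod 26); the inverse of 17 mod 26 is 23. Treating letters as 0–25, the rule is x ↦ 17x + 5 (mod 26).
Reversing it on kvfis: k(10)→23·(10−5)≡11=l; v(21)→23·(21−5)≡4=e; f(5)→23·(5−5)≡0=a; i(8)→23·(8−5)≡17=r; s(18)→23·(18−5)≡13=n (all mod 26).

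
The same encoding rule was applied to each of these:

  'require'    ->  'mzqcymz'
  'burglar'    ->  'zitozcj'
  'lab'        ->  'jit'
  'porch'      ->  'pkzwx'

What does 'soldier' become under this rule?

zmqltwa

The output letters match the input read backwards, each shifted +8: require reversed is eriuqer. Read the word backwards and shift each letter +8.
For soldier: reverse → reidlos; then shift: r+8=z, e+8=m, i+8=q, d+8=l, l+8=t, o+8=w, s+8=a.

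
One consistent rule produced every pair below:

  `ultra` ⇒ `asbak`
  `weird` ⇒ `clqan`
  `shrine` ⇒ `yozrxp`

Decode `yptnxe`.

silent

In ultra: u→a is +6, l→s is +7, t→b is +8, r→a is +9 — the shift increases by 1 each position. Letter i (0-indexed) is shifted by i+6, so successive shifts are 6, 7, 8, ….
Undoing it on yptnxe: y−6=s, p−7=i, t−8=l, n−9=e, x−10=n, e−11=t.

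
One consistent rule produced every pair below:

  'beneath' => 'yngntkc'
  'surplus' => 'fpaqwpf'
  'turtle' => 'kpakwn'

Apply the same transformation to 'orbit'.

layhk

b(1)→y(24) and e(4)→n(13) fit y≡5x+19 (mod 26); the inverse of 5 mod 26 is 21. Each letter's alphabet position (a=0..z=25) is mapped through 5·x+19 mod 26 — an affine cipher.
On orbit: o(14)→5·14+19≡11=l; r(17)→5·17+19≡0=a; b(1)→5·1+19≡24=y; i(8)→5·8+19≡7=h; t(19)→5·19+19≡10=k (all mod 26).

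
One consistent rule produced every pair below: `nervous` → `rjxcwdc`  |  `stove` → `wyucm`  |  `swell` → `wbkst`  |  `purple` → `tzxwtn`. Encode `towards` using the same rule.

xtchzmc

In nervous: n→r is +4, e→j is +5, r→x is +6, v→c is +7 — the shift increases by 1 each position. The shift increases by 1 at each position, starting from +4: 4, 5, 6, ….
On towards: t+4=x, o+5=t, w+6=c, a+7=h, r+8=z, d+9=m, s+10=c.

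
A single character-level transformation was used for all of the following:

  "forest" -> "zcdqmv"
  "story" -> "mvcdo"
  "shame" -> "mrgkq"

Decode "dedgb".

Treating letters as 0–25, the rule is x ↦ 9x + 6 (mod 26).
Undoing it on dedgb: d(3)→3·(3−6)≡17=r; e(4)→3·(4−6)≡20=u; d(3)→3·(3−6)≡17=r; g(6)→3·(6−6)≡0=a; b(1)→3·(1−6)≡11=l (all mod 26).

rural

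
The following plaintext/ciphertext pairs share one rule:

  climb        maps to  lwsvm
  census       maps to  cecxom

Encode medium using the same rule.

wesnow

The output letters match the input read backwards, each shifted +10: climb reversed is bmilc. The word is reversed, then every letter is shifted forward by 10.
For medium: reverse → muidem; then shift: m+10=w, u+10=e, i+10=s, d+10=n, e+10=o, m+10=w.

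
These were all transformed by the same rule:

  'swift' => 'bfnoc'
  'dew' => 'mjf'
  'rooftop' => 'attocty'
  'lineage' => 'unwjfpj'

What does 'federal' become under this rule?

ojmjafu

The shift depends on letter class: consonant s→b is +9, but vowel i→n is +5. The rule splits by letter class: vowels +5, consonants +9.
For federal: f(cons)+9=o, e(vowel)+5=j, d(cons)+9=m, e(vowel)+5=j, r(cons)+9=a, a(vowel)+5=f, l(cons)+9=u.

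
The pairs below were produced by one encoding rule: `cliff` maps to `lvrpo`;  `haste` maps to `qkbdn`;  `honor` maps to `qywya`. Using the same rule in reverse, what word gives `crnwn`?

theme

Shifts by position in cliff: pos 0: c→l (+9), pos 1: l→v (+10), pos 2: i→r (+9), pos 3: f→p (+10) — repeating every 2. A repeating key of period 2 is used — shifts +9, +10 over and over.
Reversing it on crnwn: c−9=t, r−10=h, n−9=e, w−10=m, n−9=e.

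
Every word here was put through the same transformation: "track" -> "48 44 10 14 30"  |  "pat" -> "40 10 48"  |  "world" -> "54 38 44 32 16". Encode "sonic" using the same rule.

46 38 36 26 14

Each letter becomes 2×(its alphabet position, a=1..z=26) + 8.
On sonic: s=19→46, o=15→38, n=14→36, i=9→26, c=3→14.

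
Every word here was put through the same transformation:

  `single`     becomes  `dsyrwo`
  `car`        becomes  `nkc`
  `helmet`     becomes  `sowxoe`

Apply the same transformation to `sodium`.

The shift depends on letter class: consonant s→d is +11, but vowel i→s is +10. Vowels shift forward by 10 and consonants shift forward by 11.
For sodium: s(cons)+11=d, o(vowel)+10=y, d(cons)+11=o, i(vowel)+10=s, u(vowel)+10=e, m(cons)+11=x.

dyosex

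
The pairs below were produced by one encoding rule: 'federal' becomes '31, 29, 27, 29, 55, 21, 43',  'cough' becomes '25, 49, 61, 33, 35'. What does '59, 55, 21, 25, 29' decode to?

The formula is n = 2×(alphabet index, a=1) + 19.
Undoing it on 59, 55, 21, 25, 29: 59→(59−19)÷2=20=t, 55→(55−19)÷2=18=r, 21→(21−19)÷2=1=a, 25→(25−19)÷2=3=c, 29→(29−19)÷2=5=e.

trace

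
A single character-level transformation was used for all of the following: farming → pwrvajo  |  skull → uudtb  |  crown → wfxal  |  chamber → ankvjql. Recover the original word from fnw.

The output letters match the input read backwards, each shifted +9: farming reversed is gnimraf. Read the word backwards and shift each letter +9.
Decoding fnw: shift back: f−9=w, n−9=e, w−9=n → wen; then reverse → new.

new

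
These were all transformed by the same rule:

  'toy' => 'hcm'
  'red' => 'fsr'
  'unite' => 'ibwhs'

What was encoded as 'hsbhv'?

tenth

Compare letters: t→h is +14, o→c is +14, y→m is +14 — a constant shift. Every letter moves 14 places later in the alphabet, wrapping around z→a.
Reversing it on hsbhv: h−14=t, s−14=e, b−14=n, h−14=t, v−14=h.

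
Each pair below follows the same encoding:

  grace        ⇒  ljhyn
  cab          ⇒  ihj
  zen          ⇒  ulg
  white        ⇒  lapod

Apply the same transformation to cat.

The output letters match the input read backwards, each shifted +7: grace reversed is ecarg. Two steps: reverse the string, then apply a Caesar shift of +7.
On cat: reverse → tac; then shift: t+7=a, a+7=h, c+7=j.

ahj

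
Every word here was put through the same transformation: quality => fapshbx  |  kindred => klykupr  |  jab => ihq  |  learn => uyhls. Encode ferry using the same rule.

Read the word backwards and shift each letter +7.
Applying it to ferry: reverse → yrref; then shift: y+7=f, r+7=y, r+7=y, e+7=l, f+7=m.

fyylm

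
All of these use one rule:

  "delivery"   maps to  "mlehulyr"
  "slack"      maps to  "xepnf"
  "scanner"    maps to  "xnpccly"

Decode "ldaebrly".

employer

d(3)→m(12) and e(4)→l(11) fit y≡25x+15 (mod 26); the inverse of 25 mod 26 is 25. Each letter's alphabet position (a=0..z=25) is mapped through 25·x+15 mod 26 — an affine cipher.
Undoing it on ldaebrly: l(11)→25·(11−15)≡4=e; d(3)→25·(3−15)≡12=m; a(0)→25·(0−15)≡15=p; e(4)→25·(4−15)≡11=l; b(1)→25·(1−15)≡14=o; r(17)→25·(17−15)≡24=y; l(11)→25·(11−15)≡4=e; y(24)→25·(24−15)≡17=r (all mod 26).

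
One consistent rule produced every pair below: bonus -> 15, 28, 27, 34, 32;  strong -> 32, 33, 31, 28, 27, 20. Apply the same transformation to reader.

b is letter #2 and maps to 15: an offset of 13. Each letter is replaced by its alphabet position (a=1..z=26) + 13.
For reader: r=18→31, e=5→18, a=1→14, d=4→17, e=5→18, r=18→31.

31, 18, 14, 17, 18, 31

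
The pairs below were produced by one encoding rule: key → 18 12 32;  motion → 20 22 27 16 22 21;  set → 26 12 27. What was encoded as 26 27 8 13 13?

k is letter #11 and maps to 18: an offset of 7. The number is (letter's place in the alphabet, a=1) + 7.
Undoing it on 26 27 8 13 13: 26→(26−7)÷1=19=s, 27→(27−7)÷1=20=t, 8→(8−7)÷1=1=a, 13→(13−7)÷1=6=f, 13→(13−7)÷1=6=f.

staff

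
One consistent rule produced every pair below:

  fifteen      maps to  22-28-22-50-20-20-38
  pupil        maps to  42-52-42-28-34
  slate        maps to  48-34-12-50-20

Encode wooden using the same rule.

f(#6)→22 and i(#9)→28: differences scale by 2, so n = 2·pos + 10. With a=1..z=26, the number is 2·pos + 10.
Applying it to wooden: w=23→56, o=15→40, o=15→40, d=4→18, e=5→20, n=14→38.

56-40-40-18-20-38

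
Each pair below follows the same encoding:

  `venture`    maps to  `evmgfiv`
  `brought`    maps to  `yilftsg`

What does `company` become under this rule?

xlnkzmb

Letters are reflected about the middle of the alphabet (position → 25−position): Atbash.
For company: c↔x, o↔l, m↔n, p↔k, a↔z, n↔m, y↔b.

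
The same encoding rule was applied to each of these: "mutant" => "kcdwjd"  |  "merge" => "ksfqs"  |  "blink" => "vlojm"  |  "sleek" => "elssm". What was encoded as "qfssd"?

m(12)→k(10) and u(20)→c(2) fit y≡25x+22 (mod 26); the inverse of 25 mod 26 is 25. Treating letters as 0–25, the rule is x ↦ 25x + 22 (mod 26).
Decoding qfssd: q(16)→25·(16−22)≡6=g; f(5)→25·(5−22)≡17=r; s(18)→25·(18−22)≡4=e; s(18)→25·(18−22)≡4=e; d(3)→25·(3−22)≡19=t (all mod 26).

greet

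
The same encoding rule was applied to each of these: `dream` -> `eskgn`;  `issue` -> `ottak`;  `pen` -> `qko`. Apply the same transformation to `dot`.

The shift depends on letter class: consonant d→e is +1, but vowel e→k is +6. Vowels shift forward by 6 and consonants shift forward by 1.
For dot: d(cons)+1=e, o(vowel)+6=u, t(cons)+1=u.

euu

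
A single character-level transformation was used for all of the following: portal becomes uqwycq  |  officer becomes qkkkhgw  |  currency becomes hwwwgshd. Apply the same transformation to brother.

The shift depends on letter class: consonant p→u is +5, but vowel o→q is +2. Vowels shift forward by 2 and consonants shift forward by 5.
Applying it to brother: b(cons)+5=g, r(cons)+5=w, o(vowel)+2=q, t(cons)+5=y, h(cons)+5=m, e(vowel)+2=g, r(cons)+5=w.

gwqymgw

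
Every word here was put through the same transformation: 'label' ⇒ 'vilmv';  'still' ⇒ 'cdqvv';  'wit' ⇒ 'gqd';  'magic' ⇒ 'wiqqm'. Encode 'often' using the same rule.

wpdmx

Two shifts are in play — +8 for a/e/i/o/u, +10 for every other letter.
For often: o(vowel)+8=w, f(cons)+10=p, t(cons)+10=d, e(vowel)+8=m, n(cons)+10=x.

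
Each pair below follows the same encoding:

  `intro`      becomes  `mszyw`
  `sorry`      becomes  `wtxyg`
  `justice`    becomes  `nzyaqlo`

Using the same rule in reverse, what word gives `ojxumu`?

kernel

In intro: i→m is +4, n→s is +5, t→z is +6, r→y is +7 — the shift increases by 1 each position. Each letter shifts forward by (position + 4), i.e. 4, 5, 6, … — the shift grows by one for each successive letter.
Reversing it on ojxumu: o−4=k, j−5=e, x−6=r, u−7=n, m−8=e, u−9=l.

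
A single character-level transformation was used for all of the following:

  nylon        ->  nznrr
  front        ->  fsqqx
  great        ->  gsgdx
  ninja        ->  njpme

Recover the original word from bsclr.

brain

In nylon: n→n is +0, y→z is +1, l→n is +2, o→r is +3 — the shift increases by 1 each position. Letter i (0-indexed) is shifted by i+0, so successive shifts are 0, 1, 2, ….
Decoding bsclr: b−0=b, s−1=r, c−2=a, l−3=i, r−4=n.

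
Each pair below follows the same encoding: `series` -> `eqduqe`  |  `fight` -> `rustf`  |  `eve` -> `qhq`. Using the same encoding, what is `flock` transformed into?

rxaow

Compare letters: s→e is +12, e→q is +12, r→d is +12 — a constant shift. Every letter moves 12 places later in the alphabet, wrapping around z→a.
Applying it to flock: f+12=r, l+12=x, o+12=a, c+12=o, k+12=w.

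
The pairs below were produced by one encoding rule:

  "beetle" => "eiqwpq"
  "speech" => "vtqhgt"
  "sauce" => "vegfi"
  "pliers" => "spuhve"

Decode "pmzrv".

minor

Shifts by position in beetle: pos 0: b→e (+3), pos 1: e→i (+4), pos 2: e→q (+12), pos 3: t→w (+3), pos 4: l→p (+4), pos 5: e→q (+12) — repeating every 3. The shifts repeat in a cycle of length 3: positions 0,1,… shift by +3, +4, +12, then the pattern repeats.
Undoing it on pmzrv: p−3=m, m−4=i, z−12=n, r−3=o, v−4=r.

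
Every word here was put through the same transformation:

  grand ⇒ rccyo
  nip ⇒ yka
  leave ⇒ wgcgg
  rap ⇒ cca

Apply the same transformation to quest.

The shift depends on letter class: consonant g→r is +11, but vowel a→c is +2. Two shifts are in play — +2 for a/e/i/o/u, +11 for every other letter.
Applying it to quest: q(cons)+11=b, u(vowel)+2=w, e(vowel)+2=g, s(cons)+11=d, t(cons)+11=e.

bwgde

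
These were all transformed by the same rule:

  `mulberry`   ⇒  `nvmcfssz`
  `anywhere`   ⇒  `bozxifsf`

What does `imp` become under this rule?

Compare letters: m→n is +1, u→v is +1, l→m is +1 — a constant shift. Each letter is shifted forward by 1 in the alphabet (a Caesar shift of +1).
For imp: i+1=j, m+1=n, p+1=q.

jnq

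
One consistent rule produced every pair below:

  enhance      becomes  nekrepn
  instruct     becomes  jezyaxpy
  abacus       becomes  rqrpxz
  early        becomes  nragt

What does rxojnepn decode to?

Treating letters as 0–25, the rule is x ↦ 25x + 17 (mod 26).
Undoing it on rxojnepn: r(17)→25·(17−17)≡0=a; x(23)→25·(23−17)≡20=u; o(14)→25·(14−17)≡3=d; j(9)→25·(9−17)≡8=i; n(13)→25·(13−17)≡4=e; e(4)→25·(4−17)≡13=n; p(15)→25·(15−17)≡2=c; n(13)→25·(13−17)≡4=e (all mod 26).

audience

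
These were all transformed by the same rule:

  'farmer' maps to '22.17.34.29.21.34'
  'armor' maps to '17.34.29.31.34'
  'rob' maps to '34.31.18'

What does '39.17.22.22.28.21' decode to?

f is letter #6 and maps to 22: an offset of 16. The number is (letter's place in the alphabet, a=1) + 16.
Decoding 39.17.22.22.28.21: 39→(39−16)÷1=23=w, 17→(17−16)÷1=1=a, 22→(22−16)÷1=6=f, 22→(22−16)÷1=6=f, 28→(28−16)÷1=12=l, 21→(21−16)÷1=5=e.

waffle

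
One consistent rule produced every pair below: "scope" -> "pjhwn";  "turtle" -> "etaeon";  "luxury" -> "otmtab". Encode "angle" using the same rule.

fsron

This is an affine cipher: with a=0,…,z=25, each position x becomes (15x+5) mod 26.
Applying it to angle: a(0)→15·0+5≡5=f; n(13)→15·13+5≡18=s; g(6)→15·6+5≡17=r; l(11)→15·11+5≡14=o; e(4)→15·4+5≡13=n (all mod 26).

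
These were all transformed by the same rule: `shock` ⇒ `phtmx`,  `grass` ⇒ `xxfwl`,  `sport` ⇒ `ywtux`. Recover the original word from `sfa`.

The output letters match the input read backwards, each shifted +5: shock reversed is kcohs. The word is reversed, then every letter is shifted forward by 5.
Undoing it on sfa: shift back: s−5=n, f−5=a, a−5=v → nav; then reverse → van.

van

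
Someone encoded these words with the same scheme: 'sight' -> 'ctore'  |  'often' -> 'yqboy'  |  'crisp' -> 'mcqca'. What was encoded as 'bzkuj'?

Shifts by position in sight: pos 0: s→c (+10), pos 1: i→t (+11), pos 2: g→o (+8), pos 3: h→r (+10), pos 4: t→e (+11) — repeating every 3. A repeating key of period 3 is used — shifts +10, +11, +8 over and over.
Reversing it on bzkuj: b−10=r, z−11=o, k−8=c, u−10=k, j−11=y.

rocky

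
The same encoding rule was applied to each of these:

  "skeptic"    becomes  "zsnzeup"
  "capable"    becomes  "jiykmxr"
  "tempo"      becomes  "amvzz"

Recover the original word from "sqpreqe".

In skeptic: s→z is +7, k→s is +8, e→n is +9, p→z is +10 — the shift increases by 1 each position. Each letter shifts forward by (position + 7), i.e. 7, 8, 9, … — the shift grows by one for each successive letter.
Decoding sqpreqe: s−7=l, q−8=i, p−9=g, r−10=h, e−11=t, q−12=e, e−13=r.

lighter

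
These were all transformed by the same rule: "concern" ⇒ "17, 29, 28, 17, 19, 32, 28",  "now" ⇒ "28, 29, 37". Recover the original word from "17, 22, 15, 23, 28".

c is letter #3 and maps to 17: an offset of 14. Each letter is replaced by its alphabet position (a=1..z=26) + 14.
Reversing it on 17, 22, 15, 23, 28: 17→(17−14)÷1=3=c, 22→(22−14)÷1=8=h, 15→(15−14)÷1=1=a, 23→(23−14)÷1=9=i, 28→(28−14)÷1=14=n.

chain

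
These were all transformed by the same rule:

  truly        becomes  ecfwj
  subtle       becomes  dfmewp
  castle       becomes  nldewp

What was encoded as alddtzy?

passion

It's a constant shift of +11 (ROT11).
Reversing it on alddtzy: a−11=p, l−11=a, d−11=s, d−11=s, t−11=i, z−11=o, y−11=n.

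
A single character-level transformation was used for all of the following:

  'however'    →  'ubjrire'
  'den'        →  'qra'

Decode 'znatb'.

mango

Compare letters: h→u is +13, o→b is +13, w→j is +13 — a constant shift. This is a Caesar cipher with shift 13.
Reversing it on znatb: z−13=m, n−13=a, a−13=n, t−13=g, b−13=o.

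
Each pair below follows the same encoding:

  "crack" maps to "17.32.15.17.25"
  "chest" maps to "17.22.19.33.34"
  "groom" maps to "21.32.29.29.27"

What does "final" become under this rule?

20.23.28.15.26

c is letter #3 and maps to 17: an offset of 14. The number is (letter's place in the alphabet, a=1) + 14.
On final: f=6→20, i=9→23, n=14→28, a=1→15, l=12→26.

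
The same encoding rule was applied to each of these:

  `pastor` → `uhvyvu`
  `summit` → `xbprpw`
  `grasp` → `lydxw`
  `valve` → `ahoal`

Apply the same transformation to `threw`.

youjd

The shifts repeat in a cycle of length 3: positions 0,1,… shift by +5, +7, +3, then the pattern repeats.
Applying it to threw: t+5=y, h+7=o, r+3=u, e+5=j, w+7=d.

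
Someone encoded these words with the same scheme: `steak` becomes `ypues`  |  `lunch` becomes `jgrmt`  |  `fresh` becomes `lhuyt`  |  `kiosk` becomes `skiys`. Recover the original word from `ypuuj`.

steel

s(18)→y(24) and t(19)→p(15) fit y≡17x+4 (mod 26); the inverse of 17 mod 26 is 23. Treating letters as 0–25, the rule is x ↦ 17x + 4 (mod 26).
Undoing it on ypuuj: y(24)→23·(24−4)≡18=s; p(15)→23·(15−4)≡19=t; u(20)→23·(20−4)≡4=e; u(20)→23·(20−4)≡4=e; j(9)→23·(9−4)≡11=l (all mod 26).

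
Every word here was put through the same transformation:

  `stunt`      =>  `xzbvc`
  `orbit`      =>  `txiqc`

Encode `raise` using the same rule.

wgpan

The shift increases by 1 at each position, starting from +5: 5, 6, 7, ….
Applying it to raise: r+5=w, a+6=g, i+7=p, s+8=a, e+9=n.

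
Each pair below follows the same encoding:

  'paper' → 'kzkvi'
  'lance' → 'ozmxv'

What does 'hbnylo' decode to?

Each pair mirrors across the alphabet (p↔k, a↔z, p↔k): positions sum to 25. Each letter is replaced by its mirror in the alphabet: a↔z, b↔y, c↔x, and so on (the Atbash cipher).
Reversing it on hbnylo: h↔s, b↔y, n↔m, y↔b, l↔o, o↔l.

symbol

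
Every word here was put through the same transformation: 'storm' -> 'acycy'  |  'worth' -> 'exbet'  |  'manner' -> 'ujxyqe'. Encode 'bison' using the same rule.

In storm: s→a is +8, t→c is +9, o→y is +10, r→c is +11 — the shift increases by 1 each position. The shift increases by 1 at each position, starting from +8: 8, 9, 10, ….
Applying it to bison: b+8=j, i+9=r, s+10=c, o+11=z, n+12=z.

jrczz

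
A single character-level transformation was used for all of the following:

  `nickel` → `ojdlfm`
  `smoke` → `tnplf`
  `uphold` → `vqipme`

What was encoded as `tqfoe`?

spend

Compare letters: n→o is +1, i→j is +1, c→d is +1 — a constant shift. It's a constant shift of +1 (ROT1).
Reversing it on tqfoe: t−1=s, q−1=p, f−1=e, o−1=n, e−1=d.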